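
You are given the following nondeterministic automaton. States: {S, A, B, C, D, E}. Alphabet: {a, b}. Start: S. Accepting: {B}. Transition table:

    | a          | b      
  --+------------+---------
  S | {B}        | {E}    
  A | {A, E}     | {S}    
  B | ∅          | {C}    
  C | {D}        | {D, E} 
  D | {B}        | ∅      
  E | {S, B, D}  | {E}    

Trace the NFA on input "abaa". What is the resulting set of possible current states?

Start in {S}.
Read 'a': S→{B}; now {B}.
Read 'b': B→{C}; now {C}.
Read 'a': C→{D}; now {D}.
Read 'a': D→{B}; now {B}.

{B}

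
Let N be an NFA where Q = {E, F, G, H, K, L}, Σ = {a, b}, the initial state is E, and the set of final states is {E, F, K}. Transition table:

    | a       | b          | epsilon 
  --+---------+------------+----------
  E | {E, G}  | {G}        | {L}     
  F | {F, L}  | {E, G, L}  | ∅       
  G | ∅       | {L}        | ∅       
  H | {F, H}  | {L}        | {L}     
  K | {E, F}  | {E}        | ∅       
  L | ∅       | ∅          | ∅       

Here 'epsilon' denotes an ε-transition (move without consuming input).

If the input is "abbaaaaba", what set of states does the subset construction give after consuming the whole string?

∅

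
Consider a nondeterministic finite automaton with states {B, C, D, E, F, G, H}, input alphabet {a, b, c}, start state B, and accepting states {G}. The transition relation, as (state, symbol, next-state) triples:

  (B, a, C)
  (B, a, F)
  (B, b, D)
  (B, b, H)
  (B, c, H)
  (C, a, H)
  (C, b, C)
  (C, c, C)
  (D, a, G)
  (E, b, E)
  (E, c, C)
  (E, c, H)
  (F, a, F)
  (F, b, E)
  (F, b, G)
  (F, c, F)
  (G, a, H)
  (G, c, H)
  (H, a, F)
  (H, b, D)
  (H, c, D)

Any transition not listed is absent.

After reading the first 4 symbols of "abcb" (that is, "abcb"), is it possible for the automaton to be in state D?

Yes

Start in {B}.
Read 'a': B→{C, F}; now {C, F}.
Read 'b': C→{C}, F→{E, G}; now {C, E, G}.
Read 'c': C→{C}, E→{C, H}, G→{H}; now {C, H}.
Read 'b': C→{C}, H→{D}; now {C, D}.
State D is in {C, D}.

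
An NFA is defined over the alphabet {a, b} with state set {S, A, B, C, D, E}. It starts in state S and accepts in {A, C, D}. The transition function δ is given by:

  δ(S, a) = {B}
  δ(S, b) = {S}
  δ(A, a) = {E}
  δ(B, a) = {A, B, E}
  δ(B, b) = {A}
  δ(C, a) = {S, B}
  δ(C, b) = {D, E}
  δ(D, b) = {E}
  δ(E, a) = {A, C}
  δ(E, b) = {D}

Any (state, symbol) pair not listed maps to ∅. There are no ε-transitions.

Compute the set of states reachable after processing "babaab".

Start in {S}.
Read 'b': {S} → {S}.
Read 'a': {S} → {B}.
Read 'b': {B} → {A}.
Read 'a': {A} → {E}.
Read 'a': {E} → {A, C}.
Read 'b': {A, C} → {D, E}.

{D, E}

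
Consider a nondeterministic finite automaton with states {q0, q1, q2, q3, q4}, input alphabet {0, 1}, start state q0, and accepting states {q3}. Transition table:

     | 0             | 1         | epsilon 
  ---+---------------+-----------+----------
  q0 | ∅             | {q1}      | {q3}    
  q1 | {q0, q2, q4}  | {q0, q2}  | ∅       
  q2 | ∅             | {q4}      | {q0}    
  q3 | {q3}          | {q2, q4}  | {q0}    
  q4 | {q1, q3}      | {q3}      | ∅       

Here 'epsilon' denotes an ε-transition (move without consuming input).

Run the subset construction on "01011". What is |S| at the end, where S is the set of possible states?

Start: ε-closure({q0}) = {q0, q3}.
Read '0': q0→∅, q3→{q3}; union {q3}; ε-closure = {q0, q3}.
Read '1': q0→{q1}, q3→{q2, q4}; union {q1, q2, q4}; ε-closure = {q0, q1, q2, q3, q4}.
Read '0': q0→∅, q1→{q0, q2, q4}, q2→∅, q3→{q3}, q4→{q1, q3}; now {q0, q1, q2, q3, q4}.
Read '1': q0→{q1}, q1→{q0, q2}, q2→{q4}, q3→{q2, q4}, q4→{q3}; now {q0, q1, q2, q3, q4}.
Read '1': q0→{q1}, q1→{q0, q2}, q2→{q4}, q3→{q2, q4}, q4→{q3}; now {q0, q1, q2, q3, q4}.
That set has 5 states.

5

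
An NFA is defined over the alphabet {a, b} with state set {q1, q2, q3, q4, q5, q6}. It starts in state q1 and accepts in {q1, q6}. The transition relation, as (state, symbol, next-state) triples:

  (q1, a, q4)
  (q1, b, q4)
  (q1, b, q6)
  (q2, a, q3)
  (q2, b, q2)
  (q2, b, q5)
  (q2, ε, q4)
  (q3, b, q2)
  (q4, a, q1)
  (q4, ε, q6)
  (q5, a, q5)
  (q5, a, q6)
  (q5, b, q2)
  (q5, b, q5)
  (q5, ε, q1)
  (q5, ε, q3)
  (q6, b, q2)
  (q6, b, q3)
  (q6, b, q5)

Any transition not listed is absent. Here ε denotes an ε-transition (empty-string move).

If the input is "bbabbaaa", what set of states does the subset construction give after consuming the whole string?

{q1, q3, q4, q5, q6}

Start in {q1}.
Read 'b': {q1} → {q4, q6}.
Read 'b': {q4, q6} → {q1, q2, q3, q4, q5, q6}.
Read 'a': {q1, q2, q3, q4, q5, q6} → {q1, q3, q4, q5, q6}.
Read 'b': {q1, q3, q4, q5, q6} → {q1, q2, q3, q4, q5, q6}.
Read 'b': {q1, q2, q3, q4, q5, q6} → {q1, q2, q3, q4, q5, q6}.
Read 'a': {q1, q2, q3, q4, q5, q6} → {q1, q3, q4, q5, q6}.
Read 'a': {q1, q3, q4, q5, q6} → {q1, q3, q4, q5, q6}.
Read 'a': {q1, q3, q4, q5, q6} → {q1, q3, q4, q5, q6}.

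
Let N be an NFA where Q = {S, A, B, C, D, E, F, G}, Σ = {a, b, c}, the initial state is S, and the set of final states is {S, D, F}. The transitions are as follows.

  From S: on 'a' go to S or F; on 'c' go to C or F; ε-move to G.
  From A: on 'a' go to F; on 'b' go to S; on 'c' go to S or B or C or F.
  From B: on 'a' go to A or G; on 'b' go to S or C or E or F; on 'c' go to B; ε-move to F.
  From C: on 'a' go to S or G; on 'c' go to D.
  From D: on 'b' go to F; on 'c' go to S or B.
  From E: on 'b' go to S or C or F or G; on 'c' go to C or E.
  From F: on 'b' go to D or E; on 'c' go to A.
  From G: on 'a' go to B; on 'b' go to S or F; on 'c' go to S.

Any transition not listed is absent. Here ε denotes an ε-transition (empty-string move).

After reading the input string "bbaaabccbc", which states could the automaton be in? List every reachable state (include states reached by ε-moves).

{S, A, B, C, D, E, F, G}

Start: ε-closure({S}) = {S, G}.
Read 'b': {S, G} → {S, F, G}.
Read 'b': {S, F, G} → {S, D, E, F, G}.
Read 'a': {S, D, E, F, G} → {S, B, F, G}.
Read 'a': {S, B, F, G} → {S, A, B, F, G}.
Read 'a': {S, A, B, F, G} → {S, A, B, F, G}.
Read 'b': {S, A, B, F, G} → {S, C, D, E, F, G}.
Read 'c': {S, C, D, E, F, G} → {S, A, B, C, D, E, F, G}.
Read 'c': {S, A, B, C, D, E, F, G} → {S, A, B, C, D, E, F, G}.
Read 'b': {S, A, B, C, D, E, F, G} → {S, C, D, E, F, G}.
Read 'c': {S, C, D, E, F, G} → {S, A, B, C, D, E, F, G}.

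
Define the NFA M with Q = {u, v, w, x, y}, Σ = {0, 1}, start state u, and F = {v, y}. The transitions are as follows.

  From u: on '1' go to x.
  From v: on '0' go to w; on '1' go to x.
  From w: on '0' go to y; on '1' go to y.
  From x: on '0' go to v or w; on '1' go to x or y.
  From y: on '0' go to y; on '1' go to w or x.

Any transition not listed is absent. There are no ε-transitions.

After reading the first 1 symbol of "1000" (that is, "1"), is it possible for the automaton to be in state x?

Yes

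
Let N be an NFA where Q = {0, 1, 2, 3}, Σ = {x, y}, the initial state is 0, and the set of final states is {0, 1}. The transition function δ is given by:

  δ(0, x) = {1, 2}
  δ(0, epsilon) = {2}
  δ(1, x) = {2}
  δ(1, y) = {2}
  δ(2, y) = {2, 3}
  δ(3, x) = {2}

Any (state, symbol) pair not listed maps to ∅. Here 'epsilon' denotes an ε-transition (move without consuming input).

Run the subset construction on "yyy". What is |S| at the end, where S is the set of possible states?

Start: ε-closure({0}) = {0, 2}.
Read 'y': 0→∅, 2→{2, 3}; now {2, 3}.
Read 'y': 2→{2, 3}, 3→∅; now {2, 3}.
Read 'y': 2→{2, 3}, 3→∅; now {2, 3}.
That set has 2 states.

2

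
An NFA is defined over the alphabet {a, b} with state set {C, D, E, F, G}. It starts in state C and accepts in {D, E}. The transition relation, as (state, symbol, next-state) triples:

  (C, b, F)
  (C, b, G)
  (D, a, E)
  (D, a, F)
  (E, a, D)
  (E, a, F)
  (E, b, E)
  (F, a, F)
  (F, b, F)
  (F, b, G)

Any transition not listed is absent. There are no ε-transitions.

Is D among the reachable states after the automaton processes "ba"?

No

Start in {C}.
Read 'b': {C} → {F, G}.
Read 'a': {F, G} → {F}.
State D is not in {F}.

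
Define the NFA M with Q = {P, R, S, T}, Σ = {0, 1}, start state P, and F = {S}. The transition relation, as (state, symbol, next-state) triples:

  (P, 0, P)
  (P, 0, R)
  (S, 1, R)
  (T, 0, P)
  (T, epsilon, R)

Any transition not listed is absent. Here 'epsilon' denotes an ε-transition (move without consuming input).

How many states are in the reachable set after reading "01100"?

Start in {P}.
Read '0': P→{P, R}; now {P, R}.
Read '1': P→∅, R→∅; now ∅.
The set is empty and remains empty for the remaining 3 symbols.
That set has 0 states.

0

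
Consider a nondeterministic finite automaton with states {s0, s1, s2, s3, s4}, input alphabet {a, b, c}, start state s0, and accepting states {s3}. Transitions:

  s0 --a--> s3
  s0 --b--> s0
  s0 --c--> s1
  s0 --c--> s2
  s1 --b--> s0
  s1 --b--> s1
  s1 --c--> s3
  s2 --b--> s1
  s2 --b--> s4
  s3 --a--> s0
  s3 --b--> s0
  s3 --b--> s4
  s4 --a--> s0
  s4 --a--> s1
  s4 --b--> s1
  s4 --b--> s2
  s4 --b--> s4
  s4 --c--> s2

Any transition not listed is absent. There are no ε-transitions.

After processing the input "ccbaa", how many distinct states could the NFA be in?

2

Start in {s0}.
Read 'c': {s0} → {s1, s2}.
Read 'c': {s1, s2} → {s3}.
Read 'b': {s3} → {s0, s4}.
Read 'a': {s0, s4} → {s0, s1, s3}.
Read 'a': {s0, s1, s3} → {s0, s3}.
That set has 2 states.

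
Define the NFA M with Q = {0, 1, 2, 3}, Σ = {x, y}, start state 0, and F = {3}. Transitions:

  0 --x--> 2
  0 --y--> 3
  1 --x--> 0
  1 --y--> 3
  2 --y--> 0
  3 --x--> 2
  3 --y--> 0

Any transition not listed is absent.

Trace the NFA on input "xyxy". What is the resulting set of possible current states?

Start in {0}.
Read 'x': 0→{2}; now {2}.
Read 'y': 2→{0}; now {0}.
Read 'x': 0→{2}; now {2}.
Read 'y': 2→{0}; now {0}.

{0}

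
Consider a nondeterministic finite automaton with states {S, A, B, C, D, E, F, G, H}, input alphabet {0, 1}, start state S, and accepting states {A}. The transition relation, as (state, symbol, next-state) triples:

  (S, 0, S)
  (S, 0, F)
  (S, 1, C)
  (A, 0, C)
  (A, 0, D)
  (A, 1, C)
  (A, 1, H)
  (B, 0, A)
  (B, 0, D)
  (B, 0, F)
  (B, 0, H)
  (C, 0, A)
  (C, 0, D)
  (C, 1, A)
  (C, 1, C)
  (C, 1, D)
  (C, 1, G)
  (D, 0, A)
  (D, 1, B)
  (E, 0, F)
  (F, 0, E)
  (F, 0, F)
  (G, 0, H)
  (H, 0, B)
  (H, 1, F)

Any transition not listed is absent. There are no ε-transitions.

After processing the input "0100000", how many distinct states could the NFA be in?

3

Start in {S}.
Read '0': S→{S, F}; now {S, F}.
Read '1': S→{C}, F→∅; now {C}.
Read '0': C→{A, D}; now {A, D}.
Read '0': A→{C, D}, D→{A}; now {A, C, D}.
Read '0': A→{C, D}, C→{A, D}, D→{A}; now {A, C, D}.
Read '0': A→{C, D}, C→{A, D}, D→{A}; now {A, C, D}.
Read '0': A→{C, D}, C→{A, D}, D→{A}; now {A, C, D}.
That set has 3 states.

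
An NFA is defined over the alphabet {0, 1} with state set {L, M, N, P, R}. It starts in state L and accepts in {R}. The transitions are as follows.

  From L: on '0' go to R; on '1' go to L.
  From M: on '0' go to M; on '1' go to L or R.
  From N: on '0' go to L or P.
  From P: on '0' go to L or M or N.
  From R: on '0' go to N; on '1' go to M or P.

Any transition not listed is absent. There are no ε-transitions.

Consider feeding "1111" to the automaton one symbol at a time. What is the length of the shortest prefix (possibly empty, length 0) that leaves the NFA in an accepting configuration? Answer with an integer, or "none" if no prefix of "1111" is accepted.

none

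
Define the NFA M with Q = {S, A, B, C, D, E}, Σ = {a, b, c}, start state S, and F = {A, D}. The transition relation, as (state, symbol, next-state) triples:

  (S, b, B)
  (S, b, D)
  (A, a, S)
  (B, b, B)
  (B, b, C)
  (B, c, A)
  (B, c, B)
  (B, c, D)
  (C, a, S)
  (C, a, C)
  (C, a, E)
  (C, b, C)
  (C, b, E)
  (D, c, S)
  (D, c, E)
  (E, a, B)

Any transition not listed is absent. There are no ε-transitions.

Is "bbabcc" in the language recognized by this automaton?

Start in {S}.
Read 'b': S→{B, D}; now {B, D}.
Read 'b': B→{B, C}, D→∅; now {B, C}.
Read 'a': B→∅, C→{S, C, E}; now {S, C, E}.
Read 'b': S→{B, D}, C→{C, E}, E→∅; now {B, C, D, E}.
Read 'c': B→{A, B, D}, C→∅, D→{S, E}, E→∅; now {S, A, B, D, E}.
Read 'c': S→∅, A→∅, B→{A, B, D}, D→{S, E}, E→∅; now {S, A, B, D, E}.
The final set {S, A, B, D, E} contains the accepting states A, D.

Yes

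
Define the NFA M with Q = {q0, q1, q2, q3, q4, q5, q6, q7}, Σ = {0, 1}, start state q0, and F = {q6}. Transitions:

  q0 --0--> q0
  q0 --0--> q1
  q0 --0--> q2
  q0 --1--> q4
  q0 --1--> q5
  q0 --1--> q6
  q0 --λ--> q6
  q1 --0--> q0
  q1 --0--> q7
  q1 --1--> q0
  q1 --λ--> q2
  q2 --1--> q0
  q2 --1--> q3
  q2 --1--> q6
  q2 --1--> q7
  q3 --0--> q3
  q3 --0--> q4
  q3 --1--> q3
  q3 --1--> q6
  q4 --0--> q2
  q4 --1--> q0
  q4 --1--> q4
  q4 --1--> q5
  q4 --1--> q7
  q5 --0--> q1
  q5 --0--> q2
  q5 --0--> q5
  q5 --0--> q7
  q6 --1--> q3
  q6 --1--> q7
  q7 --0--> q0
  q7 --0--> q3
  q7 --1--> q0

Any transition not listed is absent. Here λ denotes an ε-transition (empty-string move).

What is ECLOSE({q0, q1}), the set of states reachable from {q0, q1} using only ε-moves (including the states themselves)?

{q0, q1, q2, q6}

Begin with {q0, q1}.
ε-move q1 → q2; add q2.
ε-move q0 → q6; add q6.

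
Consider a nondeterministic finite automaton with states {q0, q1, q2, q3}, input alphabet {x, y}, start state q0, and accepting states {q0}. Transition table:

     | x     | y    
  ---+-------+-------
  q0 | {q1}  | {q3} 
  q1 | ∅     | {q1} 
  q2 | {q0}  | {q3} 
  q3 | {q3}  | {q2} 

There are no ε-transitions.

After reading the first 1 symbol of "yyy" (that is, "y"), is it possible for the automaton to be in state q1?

No

Start in {q0}.
Read 'y': {q0} → {q3}.
State q1 is not in {q3}.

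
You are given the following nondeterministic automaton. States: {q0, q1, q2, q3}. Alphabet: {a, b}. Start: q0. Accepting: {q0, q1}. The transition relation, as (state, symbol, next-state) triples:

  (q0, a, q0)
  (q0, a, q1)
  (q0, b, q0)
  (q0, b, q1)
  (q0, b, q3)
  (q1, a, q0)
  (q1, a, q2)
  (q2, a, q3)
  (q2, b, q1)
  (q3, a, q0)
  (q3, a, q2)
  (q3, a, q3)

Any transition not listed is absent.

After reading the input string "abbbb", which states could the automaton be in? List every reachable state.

Start in {q0}.
Read 'a': {q0} → {q0, q1}.
Read 'b': {q0, q1} → {q0, q1, q3}.
Read 'b': {q0, q1, q3} → {q0, q1, q3}.
Read 'b': {q0, q1, q3} → {q0, q1, q3}.
Read 'b': {q0, q1, q3} → {q0, q1, q3}.

{q0, q1, q3}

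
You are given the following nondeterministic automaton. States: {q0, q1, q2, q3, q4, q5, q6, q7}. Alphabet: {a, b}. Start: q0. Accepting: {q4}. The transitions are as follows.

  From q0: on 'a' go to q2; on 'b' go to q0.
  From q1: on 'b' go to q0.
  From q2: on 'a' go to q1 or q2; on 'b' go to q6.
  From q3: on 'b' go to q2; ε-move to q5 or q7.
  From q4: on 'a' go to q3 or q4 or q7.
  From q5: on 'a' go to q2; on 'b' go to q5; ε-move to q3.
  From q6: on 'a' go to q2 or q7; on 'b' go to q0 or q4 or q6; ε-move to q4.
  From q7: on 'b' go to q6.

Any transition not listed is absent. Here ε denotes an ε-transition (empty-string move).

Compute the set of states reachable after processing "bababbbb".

Start in {q0}.
Read 'b': {q0} → {q0}.
Read 'a': {q0} → {q2}.
Read 'b': {q2} → {q4, q6}.
Read 'a': {q4, q6} → {q2, q3, q4, q5, q7}.
Read 'b': {q2, q3, q4, q5, q7} → {q2, q3, q4, q5, q6, q7}.
Read 'b': {q2, q3, q4, q5, q6, q7} → {q0, q2, q3, q4, q5, q6, q7}.
Read 'b': {q0, q2, q3, q4, q5, q6, q7} → {q0, q2, q3, q4, q5, q6, q7}.
Read 'b': {q0, q2, q3, q4, q5, q6, q7} → {q0, q2, q3, q4, q5, q6, q7}.

{q0, q2, q3, q4, q5, q6, q7}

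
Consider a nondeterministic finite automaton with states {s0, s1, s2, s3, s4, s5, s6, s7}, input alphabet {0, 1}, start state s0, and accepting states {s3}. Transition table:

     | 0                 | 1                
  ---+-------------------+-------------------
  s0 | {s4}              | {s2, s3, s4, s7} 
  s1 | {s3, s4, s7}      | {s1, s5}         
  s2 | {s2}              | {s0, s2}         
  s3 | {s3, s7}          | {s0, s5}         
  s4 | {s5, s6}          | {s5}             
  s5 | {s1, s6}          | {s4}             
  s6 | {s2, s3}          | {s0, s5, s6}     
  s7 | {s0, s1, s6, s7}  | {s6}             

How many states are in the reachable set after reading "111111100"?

Start in {s0}.
Read '1': s0→{s2, s3, s4, s7}; now {s2, s3, s4, s7}.
Read '1': s2→{s0, s2}, s3→{s0, s5}, s4→{s5}, s7→{s6}; now {s0, s2, s5, s6}.
Read '1': s0→{s2, s3, s4, s7}, s2→{s0, s2}, s5→{s4}, s6→{s0, s5, s6}; now {s0, s2, s3, s4, s5, s6, s7}.
Read '1': s0→{s2, s3, s4, s7}, s2→{s0, s2}, s3→{s0, s5}, s4→{s5}, s5→{s4}, s6→{s0, s5, s6}, s7→{s6}; now {s0, s2, s3, s4, s5, s6, s7}.
Read '1': s0→{s2, s3, s4, s7}, s2→{s0, s2}, s3→{s0, s5}, s4→{s5}, s5→{s4}, s6→{s0, s5, s6}, s7→{s6}; now {s0, s2, s3, s4, s5, s6, s7}.
Read '1': s0→{s2, s3, s4, s7}, s2→{s0, s2}, s3→{s0, s5}, s4→{s5}, s5→{s4}, s6→{s0, s5, s6}, s7→{s6}; now {s0, s2, s3, s4, s5, s6, s7}.
Read '1': s0→{s2, s3, s4, s7}, s2→{s0, s2}, s3→{s0, s5}, s4→{s5}, s5→{s4}, s6→{s0, s5, s6}, s7→{s6}; now {s0, s2, s3, s4, s5, s6, s7}.
Read '0': s0→{s4}, s2→{s2}, s3→{s3, s7}, s4→{s5, s6}, s5→{s1, s6}, s6→{s2, s3}, s7→{s0, s1, s6, s7}; now {s0, s1, s2, s3, s4, s5, s6, s7}.
Read '0': s0→{s4}, s1→{s3, s4, s7}, s2→{s2}, s3→{s3, s7}, s4→{s5, s6}, s5→{s1, s6}, s6→{s2, s3}, s7→{s0, s1, s6, s7}; now {s0, s1, s2, s3, s4, s5, s6, s7}.
That set has 8 states.

8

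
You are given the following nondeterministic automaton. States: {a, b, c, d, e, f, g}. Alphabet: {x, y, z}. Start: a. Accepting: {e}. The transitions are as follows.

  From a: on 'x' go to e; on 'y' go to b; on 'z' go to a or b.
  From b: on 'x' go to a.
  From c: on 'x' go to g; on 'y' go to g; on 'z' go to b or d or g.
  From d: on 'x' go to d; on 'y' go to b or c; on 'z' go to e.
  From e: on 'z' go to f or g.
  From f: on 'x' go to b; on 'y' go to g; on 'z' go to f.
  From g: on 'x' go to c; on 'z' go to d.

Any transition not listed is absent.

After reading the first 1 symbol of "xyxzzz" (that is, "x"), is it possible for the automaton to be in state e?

Yes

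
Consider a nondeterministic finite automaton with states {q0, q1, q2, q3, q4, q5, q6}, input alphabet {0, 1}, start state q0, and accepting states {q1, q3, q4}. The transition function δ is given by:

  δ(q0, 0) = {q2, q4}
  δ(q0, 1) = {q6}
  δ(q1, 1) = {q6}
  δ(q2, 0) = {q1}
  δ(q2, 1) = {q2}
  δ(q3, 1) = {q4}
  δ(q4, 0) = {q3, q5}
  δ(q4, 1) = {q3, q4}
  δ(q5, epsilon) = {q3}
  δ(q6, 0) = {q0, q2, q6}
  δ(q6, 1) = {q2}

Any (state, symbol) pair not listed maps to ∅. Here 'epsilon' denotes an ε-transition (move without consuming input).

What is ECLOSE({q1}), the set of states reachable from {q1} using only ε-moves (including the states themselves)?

Begin with {q1}.
No ε-moves leave this set, so the closure equals the set itself.

{q1}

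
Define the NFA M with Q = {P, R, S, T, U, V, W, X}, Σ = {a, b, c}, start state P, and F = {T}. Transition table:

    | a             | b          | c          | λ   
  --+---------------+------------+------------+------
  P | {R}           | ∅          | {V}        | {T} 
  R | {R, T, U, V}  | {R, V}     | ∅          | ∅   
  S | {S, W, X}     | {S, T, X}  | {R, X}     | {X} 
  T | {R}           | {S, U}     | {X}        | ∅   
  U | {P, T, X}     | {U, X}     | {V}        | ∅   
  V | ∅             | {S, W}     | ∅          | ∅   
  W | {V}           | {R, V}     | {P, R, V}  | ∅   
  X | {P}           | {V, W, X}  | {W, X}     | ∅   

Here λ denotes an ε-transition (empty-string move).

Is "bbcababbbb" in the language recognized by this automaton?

Yes

Start: ε-closure({P}) = {P, T}.
Read 'b': {P, T} → {S, U, X}.
Read 'b': {S, U, X} → {S, T, U, V, W, X}.
Read 'c': {S, T, U, V, W, X} → {P, R, T, V, W, X}.
Read 'a': {P, R, T, V, W, X} → {P, R, T, U, V}.
Read 'b': {P, R, T, U, V} → {R, S, U, V, W, X}.
Read 'a': {R, S, U, V, W, X} → {P, R, S, T, U, V, W, X}.
Read 'b': {P, R, S, T, U, V, W, X} → {R, S, T, U, V, W, X}.
Read 'b': {R, S, T, U, V, W, X} → {R, S, T, U, V, W, X}.
Read 'b': {R, S, T, U, V, W, X} → {R, S, T, U, V, W, X}.
Read 'b': {R, S, T, U, V, W, X} → {R, S, T, U, V, W, X}.
The final set {R, S, T, U, V, W, X} contains the accepting state T.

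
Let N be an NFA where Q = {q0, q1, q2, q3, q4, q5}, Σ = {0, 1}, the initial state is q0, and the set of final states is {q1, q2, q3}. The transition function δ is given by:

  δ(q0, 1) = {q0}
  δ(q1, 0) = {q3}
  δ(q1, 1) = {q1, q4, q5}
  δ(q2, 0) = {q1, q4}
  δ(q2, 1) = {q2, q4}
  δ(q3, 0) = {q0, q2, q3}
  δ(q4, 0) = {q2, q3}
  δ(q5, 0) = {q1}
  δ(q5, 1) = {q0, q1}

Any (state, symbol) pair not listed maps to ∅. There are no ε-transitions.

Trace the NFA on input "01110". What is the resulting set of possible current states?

Start in {q0}.
Read '0': {q0} → ∅.
The set is empty and remains empty for the remaining 4 symbols.

∅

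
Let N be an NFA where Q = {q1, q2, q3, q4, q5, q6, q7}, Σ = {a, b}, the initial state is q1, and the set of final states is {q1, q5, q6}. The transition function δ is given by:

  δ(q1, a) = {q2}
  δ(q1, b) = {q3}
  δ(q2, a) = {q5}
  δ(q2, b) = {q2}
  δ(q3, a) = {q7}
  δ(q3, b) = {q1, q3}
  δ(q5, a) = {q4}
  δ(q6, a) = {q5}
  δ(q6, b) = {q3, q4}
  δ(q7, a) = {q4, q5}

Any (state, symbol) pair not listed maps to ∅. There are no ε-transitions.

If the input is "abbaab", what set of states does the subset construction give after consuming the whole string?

∅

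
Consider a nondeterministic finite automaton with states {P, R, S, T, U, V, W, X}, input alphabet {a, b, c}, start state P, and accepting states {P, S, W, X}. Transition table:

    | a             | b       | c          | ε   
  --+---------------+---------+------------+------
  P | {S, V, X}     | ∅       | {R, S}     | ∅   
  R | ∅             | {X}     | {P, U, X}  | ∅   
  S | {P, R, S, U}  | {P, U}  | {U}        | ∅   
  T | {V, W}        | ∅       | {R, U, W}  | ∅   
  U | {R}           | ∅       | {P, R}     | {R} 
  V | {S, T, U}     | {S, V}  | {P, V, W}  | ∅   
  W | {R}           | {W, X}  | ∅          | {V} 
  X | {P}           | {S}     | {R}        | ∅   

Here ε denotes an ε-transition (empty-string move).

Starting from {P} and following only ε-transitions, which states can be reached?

{P}

Begin with {P}.
No ε-moves leave this set, so the closure equals the set itself.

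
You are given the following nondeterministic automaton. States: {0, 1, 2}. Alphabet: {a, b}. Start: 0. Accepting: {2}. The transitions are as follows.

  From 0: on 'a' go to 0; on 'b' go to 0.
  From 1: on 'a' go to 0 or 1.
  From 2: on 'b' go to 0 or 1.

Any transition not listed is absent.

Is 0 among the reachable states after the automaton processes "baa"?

Start in {0}.
Read 'b': 0→{0}; now {0}.
Read 'a': 0→{0}; now {0}.
Read 'a': 0→{0}; now {0}.
State 0 is in {0}.

Yes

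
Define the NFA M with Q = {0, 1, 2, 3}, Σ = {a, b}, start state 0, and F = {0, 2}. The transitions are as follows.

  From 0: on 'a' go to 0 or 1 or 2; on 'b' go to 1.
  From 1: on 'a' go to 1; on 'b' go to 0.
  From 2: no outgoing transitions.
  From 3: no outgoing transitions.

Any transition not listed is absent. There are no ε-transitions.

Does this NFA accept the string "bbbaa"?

No

Start in {0}.
Read 'b': 0→{1}; now {1}.
Read 'b': 1→{0}; now {0}.
Read 'b': 0→{1}; now {1}.
Read 'a': 1→{1}; now {1}.
Read 'a': 1→{1}; now {1}.
The final set {1} contains no accepting state.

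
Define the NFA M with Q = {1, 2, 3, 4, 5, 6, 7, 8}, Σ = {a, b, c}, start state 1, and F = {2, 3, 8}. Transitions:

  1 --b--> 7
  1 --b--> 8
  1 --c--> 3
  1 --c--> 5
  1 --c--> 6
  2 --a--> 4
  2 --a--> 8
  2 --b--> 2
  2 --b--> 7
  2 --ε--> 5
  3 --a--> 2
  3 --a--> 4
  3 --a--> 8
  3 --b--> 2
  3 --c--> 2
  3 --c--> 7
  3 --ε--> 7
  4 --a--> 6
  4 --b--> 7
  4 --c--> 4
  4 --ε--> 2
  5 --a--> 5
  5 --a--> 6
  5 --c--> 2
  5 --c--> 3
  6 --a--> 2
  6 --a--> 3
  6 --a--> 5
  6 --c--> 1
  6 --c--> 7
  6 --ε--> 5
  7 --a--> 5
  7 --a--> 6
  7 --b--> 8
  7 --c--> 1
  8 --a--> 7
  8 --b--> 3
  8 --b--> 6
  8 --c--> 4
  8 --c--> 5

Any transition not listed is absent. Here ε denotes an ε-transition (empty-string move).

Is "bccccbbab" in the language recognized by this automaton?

Yes

Start in {1}.
Read 'b': {1} → {7, 8}.
Read 'c': {7, 8} → {1, 2, 4, 5}.
Read 'c': {1, 2, 4, 5} → {2, 3, 4, 5, 6, 7}.
Read 'c': {2, 3, 4, 5, 6, 7} → {1, 2, 3, 4, 5, 7}.
Read 'c': {1, 2, 3, 4, 5, 7} → {1, 2, 3, 4, 5, 6, 7}.
Read 'b': {1, 2, 3, 4, 5, 6, 7} → {2, 5, 7, 8}.
Read 'b': {2, 5, 7, 8} → {2, 3, 5, 6, 7, 8}.
Read 'a': {2, 3, 5, 6, 7, 8} → {2, 3, 4, 5, 6, 7, 8}.
Read 'b': {2, 3, 4, 5, 6, 7, 8} → {2, 3, 5, 6, 7, 8}.
The final set {2, 3, 5, 6, 7, 8} contains the accepting states 2, 3, 8.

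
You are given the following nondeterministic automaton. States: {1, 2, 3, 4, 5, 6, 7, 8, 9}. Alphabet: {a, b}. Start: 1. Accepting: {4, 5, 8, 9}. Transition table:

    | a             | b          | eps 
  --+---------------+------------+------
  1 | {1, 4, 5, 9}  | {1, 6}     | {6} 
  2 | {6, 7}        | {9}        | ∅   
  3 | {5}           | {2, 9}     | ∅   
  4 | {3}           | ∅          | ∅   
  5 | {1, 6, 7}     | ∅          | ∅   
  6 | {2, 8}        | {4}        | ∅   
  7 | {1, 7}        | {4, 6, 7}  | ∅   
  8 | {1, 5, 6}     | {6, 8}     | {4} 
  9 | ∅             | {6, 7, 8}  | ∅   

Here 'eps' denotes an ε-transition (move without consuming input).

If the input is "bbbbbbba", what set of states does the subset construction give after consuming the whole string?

Start: ε-closure({1}) = {1, 6}.
Read 'b': 1→{1, 6}, 6→{4}; now {1, 4, 6}.
Read 'b': 1→{1, 6}, 4→∅, 6→{4}; now {1, 4, 6}.
Read 'b': 1→{1, 6}, 4→∅, 6→{4}; now {1, 4, 6}.
Read 'b': 1→{1, 6}, 4→∅, 6→{4}; now {1, 4, 6}.
Read 'b': 1→{1, 6}, 4→∅, 6→{4}; now {1, 4, 6}.
Read 'b': 1→{1, 6}, 4→∅, 6→{4}; now {1, 4, 6}.
Read 'b': 1→{1, 6}, 4→∅, 6→{4}; now {1, 4, 6}.
Read 'a': 1→{1, 4, 5, 9}, 4→{3}, 6→{2, 8}; union {1, 2, 3, 4, 5, 8, 9}; ε-closure = {1, 2, 3, 4, 5, 6, 8, 9}.

{1, 2, 3, 4, 5, 6, 8, 9}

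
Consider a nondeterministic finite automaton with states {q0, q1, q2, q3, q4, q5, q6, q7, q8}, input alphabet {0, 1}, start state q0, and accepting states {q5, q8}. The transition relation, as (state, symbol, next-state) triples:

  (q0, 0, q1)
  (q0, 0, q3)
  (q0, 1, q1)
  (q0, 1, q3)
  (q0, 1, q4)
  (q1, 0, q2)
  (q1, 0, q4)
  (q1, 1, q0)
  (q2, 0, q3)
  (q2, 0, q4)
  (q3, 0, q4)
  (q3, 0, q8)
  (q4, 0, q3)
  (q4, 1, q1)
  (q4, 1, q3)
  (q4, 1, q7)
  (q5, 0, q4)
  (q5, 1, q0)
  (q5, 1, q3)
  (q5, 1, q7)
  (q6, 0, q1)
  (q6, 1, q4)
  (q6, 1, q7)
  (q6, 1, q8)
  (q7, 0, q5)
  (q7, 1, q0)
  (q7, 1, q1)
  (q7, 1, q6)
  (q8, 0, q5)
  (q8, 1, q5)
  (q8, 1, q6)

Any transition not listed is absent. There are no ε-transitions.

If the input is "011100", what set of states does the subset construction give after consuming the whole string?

Start in {q0}.
Read '0': {q0} → {q1, q3}.
Read '1': {q1, q3} → {q0}.
Read '1': {q0} → {q1, q3, q4}.
Read '1': {q1, q3, q4} → {q0, q1, q3, q7}.
Read '0': {q0, q1, q3, q7} → {q1, q2, q3, q4, q5, q8}.
Read '0': {q1, q2, q3, q4, q5, q8} → {q2, q3, q4, q5, q8}.

{q2, q3, q4, q5, q8}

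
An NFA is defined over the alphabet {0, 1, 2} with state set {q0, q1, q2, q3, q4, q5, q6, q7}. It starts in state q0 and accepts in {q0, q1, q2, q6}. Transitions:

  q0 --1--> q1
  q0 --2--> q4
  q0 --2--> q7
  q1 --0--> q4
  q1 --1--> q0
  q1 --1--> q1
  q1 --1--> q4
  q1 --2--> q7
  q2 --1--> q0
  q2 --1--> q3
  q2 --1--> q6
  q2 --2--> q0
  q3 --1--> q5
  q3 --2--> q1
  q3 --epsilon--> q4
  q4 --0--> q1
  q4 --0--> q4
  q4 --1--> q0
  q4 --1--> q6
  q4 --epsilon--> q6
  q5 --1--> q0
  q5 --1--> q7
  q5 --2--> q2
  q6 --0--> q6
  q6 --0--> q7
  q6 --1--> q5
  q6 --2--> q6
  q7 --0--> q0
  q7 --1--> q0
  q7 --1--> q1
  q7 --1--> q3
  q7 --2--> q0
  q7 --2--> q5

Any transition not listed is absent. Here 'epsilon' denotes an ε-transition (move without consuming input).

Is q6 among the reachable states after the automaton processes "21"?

Start in {q0}.
Read '2': q0→{q4, q7}; union {q4, q7}; ε-closure = {q4, q6, q7}.
Read '1': q4→{q0, q6}, q6→{q5}, q7→{q0, q1, q3}; union {q0, q1, q3, q5, q6}; ε-closure = {q0, q1, q3, q4, q5, q6}.
State q6 is in {q0, q1, q3, q4, q5, q6}.

Yes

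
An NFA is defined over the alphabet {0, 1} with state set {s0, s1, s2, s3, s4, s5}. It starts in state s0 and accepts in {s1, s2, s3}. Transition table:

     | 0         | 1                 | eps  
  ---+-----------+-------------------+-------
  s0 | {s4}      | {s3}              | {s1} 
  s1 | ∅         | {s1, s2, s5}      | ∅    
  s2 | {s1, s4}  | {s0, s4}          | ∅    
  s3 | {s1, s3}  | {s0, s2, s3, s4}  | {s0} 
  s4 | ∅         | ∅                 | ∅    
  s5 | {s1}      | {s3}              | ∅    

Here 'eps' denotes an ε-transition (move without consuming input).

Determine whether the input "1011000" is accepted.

Start: ε-closure({s0}) = {s0, s1}.
Read '1': {s0, s1} → {s0, s1, s2, s3, s5}.
Read '0': {s0, s1, s2, s3, s5} → {s0, s1, s3, s4}.
Read '1': {s0, s1, s3, s4} → {s0, s1, s2, s3, s4, s5}.
Read '1': {s0, s1, s2, s3, s4, s5} → {s0, s1, s2, s3, s4, s5}.
Read '0': {s0, s1, s2, s3, s4, s5} → {s0, s1, s3, s4}.
Read '0': {s0, s1, s3, s4} → {s0, s1, s3, s4}.
Read '0': {s0, s1, s3, s4} → {s0, s1, s3, s4}.
The final set {s0, s1, s3, s4} contains the accepting states s1, s3.

Yes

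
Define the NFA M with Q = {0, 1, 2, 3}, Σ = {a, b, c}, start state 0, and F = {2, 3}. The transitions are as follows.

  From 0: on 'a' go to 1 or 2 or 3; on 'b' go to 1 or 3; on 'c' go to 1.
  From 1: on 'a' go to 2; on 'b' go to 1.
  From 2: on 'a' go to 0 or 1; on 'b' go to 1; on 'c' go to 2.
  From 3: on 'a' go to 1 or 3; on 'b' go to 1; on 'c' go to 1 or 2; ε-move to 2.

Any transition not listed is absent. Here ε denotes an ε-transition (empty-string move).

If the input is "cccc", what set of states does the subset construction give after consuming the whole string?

Start in {0}.
Read 'c': {0} → {1}.
Read 'c': {1} → ∅.
The set is empty and remains empty for the remaining 2 symbols.

∅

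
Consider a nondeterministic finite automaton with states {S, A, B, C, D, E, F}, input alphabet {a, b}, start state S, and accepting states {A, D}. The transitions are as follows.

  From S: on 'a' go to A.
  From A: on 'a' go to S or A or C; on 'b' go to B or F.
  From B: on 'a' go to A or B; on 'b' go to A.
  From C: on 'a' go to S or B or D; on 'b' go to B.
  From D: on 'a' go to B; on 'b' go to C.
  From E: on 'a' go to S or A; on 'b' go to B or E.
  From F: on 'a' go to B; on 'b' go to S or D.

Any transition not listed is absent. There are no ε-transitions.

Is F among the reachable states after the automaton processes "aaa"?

Start in {S}.
Read 'a': S→{A}; now {A}.
Read 'a': A→{S, A, C}; now {S, A, C}.
Read 'a': S→{A}, A→{S, A, C}, C→{S, B, D}; now {S, A, B, C, D}.
State F is not in {S, A, B, C, D}.

No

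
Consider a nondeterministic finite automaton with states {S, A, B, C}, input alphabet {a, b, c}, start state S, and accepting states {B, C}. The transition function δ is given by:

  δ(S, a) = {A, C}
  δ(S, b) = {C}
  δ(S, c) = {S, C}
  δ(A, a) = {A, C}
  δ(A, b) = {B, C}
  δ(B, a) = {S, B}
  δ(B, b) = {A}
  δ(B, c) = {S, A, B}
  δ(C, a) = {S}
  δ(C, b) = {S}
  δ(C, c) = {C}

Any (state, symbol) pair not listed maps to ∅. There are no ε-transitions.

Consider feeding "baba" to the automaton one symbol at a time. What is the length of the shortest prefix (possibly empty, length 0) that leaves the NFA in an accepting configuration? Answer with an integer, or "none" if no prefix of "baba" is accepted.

1

Start in {S}.
Read 'b': S→{C}; now {C}.
None of the earlier sets intersect F, but {C} does.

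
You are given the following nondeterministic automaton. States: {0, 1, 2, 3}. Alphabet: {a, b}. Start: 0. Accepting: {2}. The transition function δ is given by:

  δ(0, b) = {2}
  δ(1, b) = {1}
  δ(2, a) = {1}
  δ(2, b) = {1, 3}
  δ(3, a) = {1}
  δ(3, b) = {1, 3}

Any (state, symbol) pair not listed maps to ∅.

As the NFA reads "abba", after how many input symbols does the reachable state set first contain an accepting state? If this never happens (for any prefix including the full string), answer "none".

none

Start in {0}.
Read 'a': {0} → ∅.
The set is empty and remains empty for the remaining 3 symbols.
No reachable set along the way intersects F.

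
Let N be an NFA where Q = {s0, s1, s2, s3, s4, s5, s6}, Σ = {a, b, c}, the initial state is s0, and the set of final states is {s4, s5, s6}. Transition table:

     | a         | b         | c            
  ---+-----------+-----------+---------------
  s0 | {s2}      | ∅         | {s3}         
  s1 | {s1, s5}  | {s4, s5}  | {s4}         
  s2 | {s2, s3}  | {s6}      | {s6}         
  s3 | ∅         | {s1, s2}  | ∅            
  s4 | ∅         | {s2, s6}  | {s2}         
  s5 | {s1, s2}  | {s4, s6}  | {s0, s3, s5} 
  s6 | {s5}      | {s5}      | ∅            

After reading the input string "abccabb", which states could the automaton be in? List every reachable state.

∅

Start in {s0}.
Read 'a': {s0} → {s2}.
Read 'b': {s2} → {s6}.
Read 'c': {s6} → ∅.
The set is empty and remains empty for the remaining 4 symbols.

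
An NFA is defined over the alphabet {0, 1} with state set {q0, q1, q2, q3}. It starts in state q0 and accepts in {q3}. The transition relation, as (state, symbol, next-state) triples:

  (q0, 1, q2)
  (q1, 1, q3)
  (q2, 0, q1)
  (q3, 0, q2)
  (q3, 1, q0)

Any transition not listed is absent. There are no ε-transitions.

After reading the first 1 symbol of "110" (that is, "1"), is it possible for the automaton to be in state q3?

Start in {q0}.
Read '1': {q0} → {q2}.
State q3 is not in {q2}.

No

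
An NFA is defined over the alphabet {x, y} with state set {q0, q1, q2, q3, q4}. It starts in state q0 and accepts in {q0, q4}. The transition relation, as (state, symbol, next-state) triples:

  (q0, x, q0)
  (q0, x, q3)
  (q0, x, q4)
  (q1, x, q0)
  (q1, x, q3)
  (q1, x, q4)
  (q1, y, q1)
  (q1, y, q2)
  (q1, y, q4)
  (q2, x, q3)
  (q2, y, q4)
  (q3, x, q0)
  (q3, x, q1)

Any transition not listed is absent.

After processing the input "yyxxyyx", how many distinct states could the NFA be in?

0

Start in {q0}.
Read 'y': {q0} → ∅.
The set is empty and remains empty for the remaining 6 symbols.
That set has 0 states.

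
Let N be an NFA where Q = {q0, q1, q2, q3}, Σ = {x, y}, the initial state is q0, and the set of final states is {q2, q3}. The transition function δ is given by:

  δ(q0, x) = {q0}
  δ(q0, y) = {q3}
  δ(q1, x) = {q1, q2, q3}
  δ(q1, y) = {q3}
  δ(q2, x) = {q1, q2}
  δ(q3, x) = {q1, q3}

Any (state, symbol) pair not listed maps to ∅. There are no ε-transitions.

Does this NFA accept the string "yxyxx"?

Start in {q0}.
Read 'y': q0→{q3}; now {q3}.
Read 'x': q3→{q1, q3}; now {q1, q3}.
Read 'y': q1→{q3}, q3→∅; now {q3}.
Read 'x': q3→{q1, q3}; now {q1, q3}.
Read 'x': q1→{q1, q2, q3}, q3→{q1, q3}; now {q1, q2, q3}.
The final set {q1, q2, q3} contains the accepting states q2, q3.

Yes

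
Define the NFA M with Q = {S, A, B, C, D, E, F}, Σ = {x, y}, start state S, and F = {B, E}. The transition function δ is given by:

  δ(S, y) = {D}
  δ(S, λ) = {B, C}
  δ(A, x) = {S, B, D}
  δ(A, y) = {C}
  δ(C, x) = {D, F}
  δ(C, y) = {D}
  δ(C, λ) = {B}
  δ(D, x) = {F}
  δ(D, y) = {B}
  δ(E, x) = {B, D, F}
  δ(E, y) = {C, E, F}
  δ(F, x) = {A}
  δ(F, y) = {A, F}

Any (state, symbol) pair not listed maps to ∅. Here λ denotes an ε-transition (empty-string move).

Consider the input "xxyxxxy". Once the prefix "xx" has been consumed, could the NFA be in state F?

Start: ε-closure({S}) = {S, B, C}.
Read 'x': S→∅, B→∅, C→{D, F}; now {D, F}.
Read 'x': D→{F}, F→{A}; now {A, F}.
State F is in {A, F}.

Yes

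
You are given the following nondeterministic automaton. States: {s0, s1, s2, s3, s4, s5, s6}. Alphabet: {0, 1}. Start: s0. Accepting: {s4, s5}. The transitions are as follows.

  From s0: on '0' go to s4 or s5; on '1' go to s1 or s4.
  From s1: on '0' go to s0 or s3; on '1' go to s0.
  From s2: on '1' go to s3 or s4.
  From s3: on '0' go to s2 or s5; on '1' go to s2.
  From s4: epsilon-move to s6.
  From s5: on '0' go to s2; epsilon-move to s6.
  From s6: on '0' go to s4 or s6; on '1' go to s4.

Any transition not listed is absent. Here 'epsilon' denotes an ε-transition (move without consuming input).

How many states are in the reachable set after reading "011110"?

Start in {s0}.
Read '0': s0→{s4, s5}; union {s4, s5}; ε-closure = {s4, s5, s6}.
Read '1': s4→∅, s5→∅, s6→{s4}; union {s4}; ε-closure = {s4, s6}.
Read '1': s4→∅, s6→{s4}; union {s4}; ε-closure = {s4, s6}.
Read '1': s4→∅, s6→{s4}; union {s4}; ε-closure = {s4, s6}.
Read '1': s4→∅, s6→{s4}; union {s4}; ε-closure = {s4, s6}.
Read '0': s4→∅, s6→{s4, s6}; now {s4, s6}.
That set has 2 states.

2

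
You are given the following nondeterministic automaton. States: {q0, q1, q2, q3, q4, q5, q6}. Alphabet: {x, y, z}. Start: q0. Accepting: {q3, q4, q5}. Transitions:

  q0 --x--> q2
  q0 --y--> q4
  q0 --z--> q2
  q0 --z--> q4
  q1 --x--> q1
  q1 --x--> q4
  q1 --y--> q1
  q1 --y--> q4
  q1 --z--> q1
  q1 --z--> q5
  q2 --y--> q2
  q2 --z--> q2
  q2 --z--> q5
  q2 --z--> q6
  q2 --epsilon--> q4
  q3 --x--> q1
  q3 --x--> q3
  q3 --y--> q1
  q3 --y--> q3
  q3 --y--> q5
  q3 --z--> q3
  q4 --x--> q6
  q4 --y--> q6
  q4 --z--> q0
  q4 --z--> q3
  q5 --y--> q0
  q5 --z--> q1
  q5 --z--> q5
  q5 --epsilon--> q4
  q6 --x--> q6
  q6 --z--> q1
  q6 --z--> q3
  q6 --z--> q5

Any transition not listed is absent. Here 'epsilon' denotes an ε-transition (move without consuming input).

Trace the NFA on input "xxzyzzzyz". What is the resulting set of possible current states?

{q0, q1, q2, q3, q4, q5, q6}

Start in {q0}.
Read 'x': q0→{q2}; union {q2}; ε-closure = {q2, q4}.
Read 'x': q2→∅, q4→{q6}; now {q6}.
Read 'z': q6→{q1, q3, q5}; union {q1, q3, q5}; ε-closure = {q1, q3, q4, q5}.
Read 'y': q1→{q1, q4}, q3→{q1, q3, q5}, q4→{q6}, q5→{q0}; now {q0, q1, q3, q4, q5, q6}.
Read 'z': q0→{q2, q4}, q1→{q1, q5}, q3→{q3}, q4→{q0, q3}, q5→{q1, q5}, q6→{q1, q3, q5}; now {q0, q1, q2, q3, q4, q5}.
Read 'z': q0→{q2, q4}, q1→{q1, q5}, q2→{q2, q5, q6}, q3→{q3}, q4→{q0, q3}, q5→{q1, q5}; now {q0, q1, q2, q3, q4, q5, q6}.
Read 'z': q0→{q2, q4}, q1→{q1, q5}, q2→{q2, q5, q6}, q3→{q3}, q4→{q0, q3}, q5→{q1, q5}, q6→{q1, q3, q5}; now {q0, q1, q2, q3, q4, q5, q6}.
Read 'y': q0→{q4}, q1→{q1, q4}, q2→{q2}, q3→{q1, q3, q5}, q4→{q6}, q5→{q0}, q6→∅; now {q0, q1, q2, q3, q4, q5, q6}.
Read 'z': q0→{q2, q4}, q1→{q1, q5}, q2→{q2, q5, q6}, q3→{q3}, q4→{q0, q3}, q5→{q1, q5}, q6→{q1, q3, q5}; now {q0, q1, q2, q3, q4, q5, q6}.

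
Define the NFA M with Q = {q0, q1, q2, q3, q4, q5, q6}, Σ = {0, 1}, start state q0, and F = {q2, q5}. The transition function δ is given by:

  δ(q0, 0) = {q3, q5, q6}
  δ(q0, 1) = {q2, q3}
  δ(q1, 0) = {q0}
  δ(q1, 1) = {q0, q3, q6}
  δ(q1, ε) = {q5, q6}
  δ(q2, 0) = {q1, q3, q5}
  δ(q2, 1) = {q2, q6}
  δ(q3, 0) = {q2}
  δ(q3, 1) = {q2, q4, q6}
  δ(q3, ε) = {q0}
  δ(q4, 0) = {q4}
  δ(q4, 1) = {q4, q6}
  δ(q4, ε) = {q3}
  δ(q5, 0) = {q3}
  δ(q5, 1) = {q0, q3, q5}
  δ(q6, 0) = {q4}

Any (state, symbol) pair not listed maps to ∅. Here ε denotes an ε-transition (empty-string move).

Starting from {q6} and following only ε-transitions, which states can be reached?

Begin with {q6}.
No ε-moves leave this set, so the closure equals the set itself.

{q6}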